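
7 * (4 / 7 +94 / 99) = 1054 / 99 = 10.65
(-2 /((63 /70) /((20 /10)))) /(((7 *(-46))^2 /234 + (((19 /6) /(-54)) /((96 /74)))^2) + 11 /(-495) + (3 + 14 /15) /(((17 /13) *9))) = -0.01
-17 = -17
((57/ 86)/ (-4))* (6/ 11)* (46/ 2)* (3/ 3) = -3933/ 1892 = -2.08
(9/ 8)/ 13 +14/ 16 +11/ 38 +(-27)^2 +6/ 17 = 3067806/ 4199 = 730.60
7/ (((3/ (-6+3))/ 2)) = -14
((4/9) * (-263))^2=1106704/81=13663.01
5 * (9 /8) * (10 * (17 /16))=3825 /64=59.77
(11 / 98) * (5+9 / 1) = 11 / 7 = 1.57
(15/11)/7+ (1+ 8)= 708/77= 9.19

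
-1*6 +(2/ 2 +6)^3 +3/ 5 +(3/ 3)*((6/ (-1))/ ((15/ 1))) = 1686/ 5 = 337.20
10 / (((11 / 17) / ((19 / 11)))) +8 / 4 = 3472 / 121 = 28.69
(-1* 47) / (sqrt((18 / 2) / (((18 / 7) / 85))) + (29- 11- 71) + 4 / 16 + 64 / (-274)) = 7057144* sqrt(1190) / 753690785 + 149565092 / 150738157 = 1.32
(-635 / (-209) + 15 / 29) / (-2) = -10775 / 6061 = -1.78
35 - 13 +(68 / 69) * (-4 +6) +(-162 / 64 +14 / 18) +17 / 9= 53227 / 2208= 24.11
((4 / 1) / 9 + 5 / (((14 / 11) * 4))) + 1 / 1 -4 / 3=551 / 504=1.09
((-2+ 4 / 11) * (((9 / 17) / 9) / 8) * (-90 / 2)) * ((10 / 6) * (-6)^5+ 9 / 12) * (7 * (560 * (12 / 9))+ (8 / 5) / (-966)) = -36673972.87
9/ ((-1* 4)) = -9/ 4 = -2.25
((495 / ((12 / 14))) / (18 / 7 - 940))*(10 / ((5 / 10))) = -12.32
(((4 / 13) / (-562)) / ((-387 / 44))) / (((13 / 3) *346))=0.00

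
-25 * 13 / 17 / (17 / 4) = -1300 / 289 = -4.50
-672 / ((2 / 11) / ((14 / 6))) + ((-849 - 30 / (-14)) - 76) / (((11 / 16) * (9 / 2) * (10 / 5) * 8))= -5989352 / 693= -8642.64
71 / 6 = 11.83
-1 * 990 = -990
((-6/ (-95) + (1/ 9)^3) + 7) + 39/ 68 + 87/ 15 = 63284389/ 4709340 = 13.44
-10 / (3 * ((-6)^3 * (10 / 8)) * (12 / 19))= 19 / 972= 0.02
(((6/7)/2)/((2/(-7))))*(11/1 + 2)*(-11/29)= 429/58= 7.40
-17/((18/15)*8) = -85/48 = -1.77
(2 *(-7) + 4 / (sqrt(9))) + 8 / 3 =-10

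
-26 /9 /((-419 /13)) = 338 /3771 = 0.09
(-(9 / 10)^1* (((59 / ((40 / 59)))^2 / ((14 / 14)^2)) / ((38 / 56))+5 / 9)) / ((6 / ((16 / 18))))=-1488.17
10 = 10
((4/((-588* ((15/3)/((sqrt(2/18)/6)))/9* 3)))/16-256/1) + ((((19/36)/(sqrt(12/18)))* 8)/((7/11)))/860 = -18063361/70560 + 209* sqrt(6)/54180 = -255.99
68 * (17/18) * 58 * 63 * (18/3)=1408008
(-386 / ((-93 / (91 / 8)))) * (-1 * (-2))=17563 / 186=94.42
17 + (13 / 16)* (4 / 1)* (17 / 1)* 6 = 697 / 2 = 348.50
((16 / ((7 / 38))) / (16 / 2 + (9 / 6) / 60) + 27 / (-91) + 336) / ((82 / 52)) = 20244778 / 92127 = 219.75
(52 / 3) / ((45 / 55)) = 572 / 27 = 21.19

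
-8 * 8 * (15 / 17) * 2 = -1920 / 17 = -112.94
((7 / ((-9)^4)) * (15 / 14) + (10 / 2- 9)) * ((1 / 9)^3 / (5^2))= -17491 / 79716150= -0.00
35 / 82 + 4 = 363 / 82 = 4.43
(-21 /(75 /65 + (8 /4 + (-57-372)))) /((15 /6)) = 273 /13840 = 0.02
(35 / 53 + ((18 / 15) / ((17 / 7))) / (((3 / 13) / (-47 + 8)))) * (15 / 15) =-373219 / 4505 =-82.85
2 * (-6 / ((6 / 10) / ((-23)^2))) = -10580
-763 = -763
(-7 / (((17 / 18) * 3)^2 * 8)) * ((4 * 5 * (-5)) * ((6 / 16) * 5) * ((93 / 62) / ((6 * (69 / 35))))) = 275625 / 106352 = 2.59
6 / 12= 1 / 2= 0.50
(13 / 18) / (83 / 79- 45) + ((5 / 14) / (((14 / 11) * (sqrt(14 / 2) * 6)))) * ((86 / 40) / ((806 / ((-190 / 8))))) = -1027 / 62496- 44935 * sqrt(7) / 106159872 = -0.02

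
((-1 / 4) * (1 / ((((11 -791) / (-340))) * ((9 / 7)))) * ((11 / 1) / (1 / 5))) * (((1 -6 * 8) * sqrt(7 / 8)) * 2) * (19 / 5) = 1168937 * sqrt(14) / 2808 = 1557.61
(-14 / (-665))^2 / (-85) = -4 / 767125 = -0.00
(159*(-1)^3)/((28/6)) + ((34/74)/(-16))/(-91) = -1835479/53872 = -34.07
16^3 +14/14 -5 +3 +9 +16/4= 4108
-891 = -891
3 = 3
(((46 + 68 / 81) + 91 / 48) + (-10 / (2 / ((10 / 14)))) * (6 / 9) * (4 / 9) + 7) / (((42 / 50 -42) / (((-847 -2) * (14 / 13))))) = 3509419325 / 2889432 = 1214.57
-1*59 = -59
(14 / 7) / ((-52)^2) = 1 / 1352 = 0.00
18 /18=1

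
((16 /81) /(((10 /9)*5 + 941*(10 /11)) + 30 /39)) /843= 1144 /4207408785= 0.00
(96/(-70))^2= 2304/1225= 1.88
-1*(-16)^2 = -256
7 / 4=1.75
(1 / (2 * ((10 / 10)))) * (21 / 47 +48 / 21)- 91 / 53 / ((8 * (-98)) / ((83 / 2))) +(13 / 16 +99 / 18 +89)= 53995915 / 557984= 96.77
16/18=0.89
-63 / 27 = -7 / 3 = -2.33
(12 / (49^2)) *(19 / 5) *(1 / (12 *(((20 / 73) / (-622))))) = -431357 / 120050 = -3.59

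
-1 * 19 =-19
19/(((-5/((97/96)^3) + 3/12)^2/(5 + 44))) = 12407950985422384/281637101510209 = 44.06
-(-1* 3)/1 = 3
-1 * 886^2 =-784996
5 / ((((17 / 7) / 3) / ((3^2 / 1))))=55.59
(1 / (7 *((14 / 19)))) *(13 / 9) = 247 / 882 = 0.28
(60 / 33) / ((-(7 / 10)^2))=-2000 / 539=-3.71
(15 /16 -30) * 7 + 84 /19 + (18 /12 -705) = -274365 /304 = -902.52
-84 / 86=-42 / 43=-0.98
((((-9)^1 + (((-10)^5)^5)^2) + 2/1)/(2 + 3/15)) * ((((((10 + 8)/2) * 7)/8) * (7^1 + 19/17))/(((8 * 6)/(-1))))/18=-80499999999999999999999999999999999999999999999994365/23936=-3363135026737967914438503000000000000000000000000.00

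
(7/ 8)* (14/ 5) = 49/ 20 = 2.45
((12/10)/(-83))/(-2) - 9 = -3732/415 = -8.99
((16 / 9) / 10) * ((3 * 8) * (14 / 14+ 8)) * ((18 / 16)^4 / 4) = 19683 / 1280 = 15.38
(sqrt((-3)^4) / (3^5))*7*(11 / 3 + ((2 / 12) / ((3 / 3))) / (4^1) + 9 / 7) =839 / 648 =1.29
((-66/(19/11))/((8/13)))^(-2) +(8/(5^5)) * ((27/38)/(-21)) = 1598967404/9255536915625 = 0.00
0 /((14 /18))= 0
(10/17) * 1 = 10/17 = 0.59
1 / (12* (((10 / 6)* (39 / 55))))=11 / 156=0.07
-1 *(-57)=57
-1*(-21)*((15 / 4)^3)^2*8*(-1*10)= -1196015625 / 256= -4671936.04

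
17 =17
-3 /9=-1 /3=-0.33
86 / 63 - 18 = -1048 / 63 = -16.63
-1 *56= -56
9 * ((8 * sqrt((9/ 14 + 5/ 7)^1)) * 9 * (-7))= -324 * sqrt(266)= -5284.28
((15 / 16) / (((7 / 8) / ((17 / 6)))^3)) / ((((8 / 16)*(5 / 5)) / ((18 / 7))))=393040 / 2401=163.70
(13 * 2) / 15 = 26 / 15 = 1.73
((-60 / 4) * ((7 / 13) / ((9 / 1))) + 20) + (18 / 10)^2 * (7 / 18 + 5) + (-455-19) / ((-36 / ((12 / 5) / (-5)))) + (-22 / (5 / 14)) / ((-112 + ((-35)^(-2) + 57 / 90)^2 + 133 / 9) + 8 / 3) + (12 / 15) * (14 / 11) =3482032654230397 / 109103335319550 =31.91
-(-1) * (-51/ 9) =-17/ 3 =-5.67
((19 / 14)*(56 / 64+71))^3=1303960203125 / 1404928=928133.12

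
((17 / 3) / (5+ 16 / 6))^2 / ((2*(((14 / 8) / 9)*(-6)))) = -867 / 3703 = -0.23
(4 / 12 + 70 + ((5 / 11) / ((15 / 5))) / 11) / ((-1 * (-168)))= 152 / 363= 0.42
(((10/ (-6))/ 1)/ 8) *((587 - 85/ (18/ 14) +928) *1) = -8150/ 27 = -301.85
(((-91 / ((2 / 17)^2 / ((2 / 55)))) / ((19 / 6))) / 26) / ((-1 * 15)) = 2023 / 10450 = 0.19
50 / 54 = 0.93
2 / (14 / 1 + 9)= 0.09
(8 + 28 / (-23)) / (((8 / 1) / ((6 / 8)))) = 117 / 184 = 0.64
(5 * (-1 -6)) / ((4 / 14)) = -245 / 2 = -122.50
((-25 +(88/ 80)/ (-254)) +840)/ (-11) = -74.09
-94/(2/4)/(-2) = 94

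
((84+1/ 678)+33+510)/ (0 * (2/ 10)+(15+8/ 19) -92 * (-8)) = 8077033/ 9679806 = 0.83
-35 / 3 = -11.67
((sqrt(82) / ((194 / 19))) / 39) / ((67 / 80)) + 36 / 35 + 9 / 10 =760 * sqrt(82) / 253461 + 27 / 14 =1.96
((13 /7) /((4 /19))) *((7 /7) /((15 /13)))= 3211 /420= 7.65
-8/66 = -4/33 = -0.12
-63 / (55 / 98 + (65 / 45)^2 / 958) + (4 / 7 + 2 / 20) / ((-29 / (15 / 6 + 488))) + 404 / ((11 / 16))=22217833885339 / 47835906580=464.46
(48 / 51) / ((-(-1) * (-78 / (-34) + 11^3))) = 8 / 11333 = 0.00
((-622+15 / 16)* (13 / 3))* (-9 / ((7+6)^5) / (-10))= -29811 / 4569760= -0.01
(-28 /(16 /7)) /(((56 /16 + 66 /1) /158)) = -3871 /139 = -27.85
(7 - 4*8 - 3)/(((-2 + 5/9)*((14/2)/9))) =324/13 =24.92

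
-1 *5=-5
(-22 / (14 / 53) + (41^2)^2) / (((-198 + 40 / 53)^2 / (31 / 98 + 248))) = 169010532163020 / 9371284447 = 18034.94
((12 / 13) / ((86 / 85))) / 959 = 510 / 536081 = 0.00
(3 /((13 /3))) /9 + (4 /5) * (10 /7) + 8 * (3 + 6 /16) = 2568 /91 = 28.22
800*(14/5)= 2240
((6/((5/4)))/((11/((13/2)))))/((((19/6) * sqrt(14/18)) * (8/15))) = 1053 * sqrt(7)/1463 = 1.90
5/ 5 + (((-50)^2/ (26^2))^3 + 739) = 3815979285/ 4826809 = 790.58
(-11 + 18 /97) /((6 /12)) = -2098 /97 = -21.63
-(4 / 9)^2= -16 / 81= -0.20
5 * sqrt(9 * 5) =33.54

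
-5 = -5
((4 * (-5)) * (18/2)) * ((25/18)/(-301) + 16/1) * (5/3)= -4333150/903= -4798.62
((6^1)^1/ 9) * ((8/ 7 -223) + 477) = 3572/ 21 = 170.10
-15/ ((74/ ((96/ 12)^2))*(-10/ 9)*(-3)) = -144/ 37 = -3.89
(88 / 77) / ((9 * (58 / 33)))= 44 / 609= 0.07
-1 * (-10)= 10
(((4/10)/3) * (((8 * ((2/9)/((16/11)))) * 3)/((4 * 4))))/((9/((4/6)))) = 0.00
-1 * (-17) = 17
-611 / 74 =-8.26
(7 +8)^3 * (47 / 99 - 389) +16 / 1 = -14423824 / 11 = -1311256.73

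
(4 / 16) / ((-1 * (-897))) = 1 / 3588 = 0.00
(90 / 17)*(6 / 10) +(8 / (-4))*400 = -13546 / 17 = -796.82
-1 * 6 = -6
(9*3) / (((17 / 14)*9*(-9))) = -14 / 51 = -0.27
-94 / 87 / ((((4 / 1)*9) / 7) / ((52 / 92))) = -4277 / 36018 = -0.12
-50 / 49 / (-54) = 0.02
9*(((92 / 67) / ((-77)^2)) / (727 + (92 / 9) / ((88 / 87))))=4968 / 1756861337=0.00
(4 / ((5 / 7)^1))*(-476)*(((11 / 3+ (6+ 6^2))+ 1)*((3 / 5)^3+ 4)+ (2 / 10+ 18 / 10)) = -198667168 / 375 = -529779.11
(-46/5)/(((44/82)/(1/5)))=-943/275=-3.43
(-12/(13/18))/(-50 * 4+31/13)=216/2569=0.08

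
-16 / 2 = -8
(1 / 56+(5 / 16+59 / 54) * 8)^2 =289782529 / 2286144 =126.76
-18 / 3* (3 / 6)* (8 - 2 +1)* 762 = -16002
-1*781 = -781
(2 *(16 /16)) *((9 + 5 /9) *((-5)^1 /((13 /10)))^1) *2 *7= -1029.06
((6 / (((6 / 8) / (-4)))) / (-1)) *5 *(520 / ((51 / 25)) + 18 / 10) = 2094688 / 51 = 41072.31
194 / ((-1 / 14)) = -2716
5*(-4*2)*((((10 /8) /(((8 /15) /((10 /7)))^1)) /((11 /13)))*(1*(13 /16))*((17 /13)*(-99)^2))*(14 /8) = -369208125 /128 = -2884438.48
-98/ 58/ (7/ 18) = -126/ 29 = -4.34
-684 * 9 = -6156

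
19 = 19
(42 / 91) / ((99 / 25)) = 0.12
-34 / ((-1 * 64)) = 17 / 32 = 0.53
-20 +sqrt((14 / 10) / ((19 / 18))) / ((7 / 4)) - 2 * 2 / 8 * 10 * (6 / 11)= -250 / 11 +12 * sqrt(1330) / 665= -22.07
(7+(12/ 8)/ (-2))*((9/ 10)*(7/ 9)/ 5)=7/ 8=0.88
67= 67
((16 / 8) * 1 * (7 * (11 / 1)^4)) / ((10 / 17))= 1742279 / 5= 348455.80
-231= -231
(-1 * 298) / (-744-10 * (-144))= -149 / 348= -0.43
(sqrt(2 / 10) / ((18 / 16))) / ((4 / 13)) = 26 *sqrt(5) / 45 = 1.29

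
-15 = -15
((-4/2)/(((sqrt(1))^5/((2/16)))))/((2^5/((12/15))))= -1/160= -0.01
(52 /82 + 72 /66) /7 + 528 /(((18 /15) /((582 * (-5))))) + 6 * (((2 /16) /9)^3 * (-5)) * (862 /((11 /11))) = -125729280575623 /98195328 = -1280399.82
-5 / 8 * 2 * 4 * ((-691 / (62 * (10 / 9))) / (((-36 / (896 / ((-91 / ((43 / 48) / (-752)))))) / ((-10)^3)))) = 3714125 / 227292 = 16.34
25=25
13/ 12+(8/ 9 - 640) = -22969/ 36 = -638.03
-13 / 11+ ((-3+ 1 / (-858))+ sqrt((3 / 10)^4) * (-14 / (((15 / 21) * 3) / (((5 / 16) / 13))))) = -1440451 / 343200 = -4.20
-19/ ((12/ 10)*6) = -95/ 36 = -2.64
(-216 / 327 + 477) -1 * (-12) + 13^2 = 71650 / 109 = 657.34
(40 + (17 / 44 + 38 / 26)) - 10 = 18217 / 572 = 31.85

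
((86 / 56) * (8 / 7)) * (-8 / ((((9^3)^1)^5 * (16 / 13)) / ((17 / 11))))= -9503 / 110975320199015811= -0.00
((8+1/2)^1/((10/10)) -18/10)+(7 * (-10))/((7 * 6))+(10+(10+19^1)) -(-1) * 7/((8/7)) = 6019/120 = 50.16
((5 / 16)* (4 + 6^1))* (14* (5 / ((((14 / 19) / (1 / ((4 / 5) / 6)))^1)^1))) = 35625 / 16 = 2226.56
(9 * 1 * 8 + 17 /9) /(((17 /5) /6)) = 130.39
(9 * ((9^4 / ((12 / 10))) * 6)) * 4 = 1180980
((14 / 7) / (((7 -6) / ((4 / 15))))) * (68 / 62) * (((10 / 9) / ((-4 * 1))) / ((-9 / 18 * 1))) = 272 / 837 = 0.32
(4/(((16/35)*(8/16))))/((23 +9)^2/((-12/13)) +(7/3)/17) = -1785/113138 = -0.02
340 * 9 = 3060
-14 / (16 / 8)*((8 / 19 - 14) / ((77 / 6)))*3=22.22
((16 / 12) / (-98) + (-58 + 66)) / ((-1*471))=-1174 / 69237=-0.02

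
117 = 117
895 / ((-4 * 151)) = -895 / 604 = -1.48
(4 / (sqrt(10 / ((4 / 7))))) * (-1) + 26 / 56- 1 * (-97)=2729 / 28- 4 * sqrt(70) / 35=96.51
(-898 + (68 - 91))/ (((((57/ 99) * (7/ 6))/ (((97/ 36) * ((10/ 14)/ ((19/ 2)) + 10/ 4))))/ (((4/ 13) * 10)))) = -6731542950/ 229957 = -29273.05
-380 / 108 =-95 / 27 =-3.52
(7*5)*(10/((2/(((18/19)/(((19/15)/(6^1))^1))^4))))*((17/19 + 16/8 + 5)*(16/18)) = 160707758400000000/322687697779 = 498028.77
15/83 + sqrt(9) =264/83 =3.18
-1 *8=-8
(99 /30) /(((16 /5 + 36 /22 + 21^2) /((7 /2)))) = 363 /14012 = 0.03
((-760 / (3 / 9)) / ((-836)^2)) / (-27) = 0.00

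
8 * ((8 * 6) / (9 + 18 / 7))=896 / 27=33.19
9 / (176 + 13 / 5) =45 / 893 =0.05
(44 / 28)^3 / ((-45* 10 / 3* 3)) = -1331 / 154350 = -0.01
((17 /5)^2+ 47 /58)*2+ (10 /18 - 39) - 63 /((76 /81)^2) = -3213535667 /37688400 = -85.27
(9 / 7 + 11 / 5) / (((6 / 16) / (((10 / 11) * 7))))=1952 / 33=59.15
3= 3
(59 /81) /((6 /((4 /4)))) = 59 /486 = 0.12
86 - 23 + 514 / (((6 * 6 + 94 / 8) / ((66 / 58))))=416805 / 5539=75.25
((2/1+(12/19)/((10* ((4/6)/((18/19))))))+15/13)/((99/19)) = 76111/122265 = 0.62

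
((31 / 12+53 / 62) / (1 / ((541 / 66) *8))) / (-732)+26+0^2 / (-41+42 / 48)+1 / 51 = 981942409 / 38190636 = 25.71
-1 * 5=-5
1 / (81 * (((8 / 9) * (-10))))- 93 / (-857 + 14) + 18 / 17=4016423 / 3439440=1.17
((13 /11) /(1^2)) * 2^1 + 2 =48 /11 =4.36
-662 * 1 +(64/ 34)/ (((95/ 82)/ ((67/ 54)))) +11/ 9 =-658.76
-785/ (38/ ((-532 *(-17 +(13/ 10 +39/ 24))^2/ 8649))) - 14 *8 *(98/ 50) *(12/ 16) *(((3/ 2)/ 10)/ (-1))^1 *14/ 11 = 107757315449/ 380556000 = 283.16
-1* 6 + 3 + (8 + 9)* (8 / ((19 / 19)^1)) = 133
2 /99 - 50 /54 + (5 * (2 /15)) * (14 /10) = 41 /1485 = 0.03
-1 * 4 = -4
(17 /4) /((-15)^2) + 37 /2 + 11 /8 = 35809 /1800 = 19.89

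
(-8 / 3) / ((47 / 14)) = -112 / 141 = -0.79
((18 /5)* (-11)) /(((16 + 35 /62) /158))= -24552 /65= -377.72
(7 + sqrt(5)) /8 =sqrt(5) /8 + 7 /8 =1.15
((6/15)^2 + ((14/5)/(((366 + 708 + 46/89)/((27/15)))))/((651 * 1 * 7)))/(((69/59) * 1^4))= 489753749/3579744840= 0.14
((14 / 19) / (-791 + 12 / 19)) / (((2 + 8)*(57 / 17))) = -119 / 4279845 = -0.00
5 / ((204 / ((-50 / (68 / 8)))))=-0.14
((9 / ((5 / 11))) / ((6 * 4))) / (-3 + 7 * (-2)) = -33 / 680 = -0.05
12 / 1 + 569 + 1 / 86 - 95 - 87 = 34315 / 86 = 399.01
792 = 792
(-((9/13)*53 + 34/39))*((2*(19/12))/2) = -27835/468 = -59.48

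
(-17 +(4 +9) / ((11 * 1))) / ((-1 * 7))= 174 / 77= 2.26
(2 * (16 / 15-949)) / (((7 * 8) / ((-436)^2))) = -675743756 / 105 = -6435654.82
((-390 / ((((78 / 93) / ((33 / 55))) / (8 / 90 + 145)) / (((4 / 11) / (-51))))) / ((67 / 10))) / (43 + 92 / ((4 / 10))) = 0.16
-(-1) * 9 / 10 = 9 / 10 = 0.90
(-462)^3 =-98611128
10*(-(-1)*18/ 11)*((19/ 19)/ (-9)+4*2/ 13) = 8.25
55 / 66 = 5 / 6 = 0.83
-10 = -10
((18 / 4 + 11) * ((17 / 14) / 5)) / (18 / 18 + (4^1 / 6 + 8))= 1581 / 4060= 0.39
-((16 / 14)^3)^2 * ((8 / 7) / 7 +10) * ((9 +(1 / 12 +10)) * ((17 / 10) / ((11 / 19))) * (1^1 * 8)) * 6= -60910.23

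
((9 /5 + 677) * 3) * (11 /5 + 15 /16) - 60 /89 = 113715849 /17800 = 6388.53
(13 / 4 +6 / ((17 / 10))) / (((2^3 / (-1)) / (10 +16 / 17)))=-42873 / 4624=-9.27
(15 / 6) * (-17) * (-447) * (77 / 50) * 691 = 20215999.65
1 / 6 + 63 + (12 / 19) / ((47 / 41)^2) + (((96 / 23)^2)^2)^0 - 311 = -62038019 / 251826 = -246.35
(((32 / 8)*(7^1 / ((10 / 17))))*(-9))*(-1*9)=19278 / 5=3855.60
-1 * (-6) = 6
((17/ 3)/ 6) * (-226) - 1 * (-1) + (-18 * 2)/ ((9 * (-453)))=-288700/ 1359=-212.44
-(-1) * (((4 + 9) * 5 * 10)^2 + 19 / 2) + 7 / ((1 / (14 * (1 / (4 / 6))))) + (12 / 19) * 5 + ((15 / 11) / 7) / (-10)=618351051 / 1463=422659.64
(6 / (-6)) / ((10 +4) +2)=-1 / 16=-0.06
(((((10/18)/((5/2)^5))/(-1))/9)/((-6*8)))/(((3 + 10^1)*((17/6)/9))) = 4/1243125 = 0.00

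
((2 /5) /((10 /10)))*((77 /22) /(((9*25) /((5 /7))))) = 1 /225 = 0.00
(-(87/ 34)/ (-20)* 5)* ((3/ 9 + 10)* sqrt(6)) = 899* sqrt(6)/ 136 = 16.19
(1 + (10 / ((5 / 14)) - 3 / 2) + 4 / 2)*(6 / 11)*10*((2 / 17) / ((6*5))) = 118 / 187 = 0.63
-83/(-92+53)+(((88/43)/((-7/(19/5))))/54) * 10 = 203111/105651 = 1.92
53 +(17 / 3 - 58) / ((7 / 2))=799 / 21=38.05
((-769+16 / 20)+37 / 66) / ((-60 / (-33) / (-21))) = 8866.24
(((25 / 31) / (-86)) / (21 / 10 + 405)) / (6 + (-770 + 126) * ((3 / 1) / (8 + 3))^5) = -20131375 / 4394571474402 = -0.00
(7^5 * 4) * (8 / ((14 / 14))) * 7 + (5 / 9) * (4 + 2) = 11294314 / 3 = 3764771.33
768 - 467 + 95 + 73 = 469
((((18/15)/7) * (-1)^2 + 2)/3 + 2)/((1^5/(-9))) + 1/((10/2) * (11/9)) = -1875/77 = -24.35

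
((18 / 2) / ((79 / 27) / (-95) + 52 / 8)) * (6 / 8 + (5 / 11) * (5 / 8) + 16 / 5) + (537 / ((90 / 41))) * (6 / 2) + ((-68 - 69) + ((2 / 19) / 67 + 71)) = 6262460145033 / 9294351220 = 673.79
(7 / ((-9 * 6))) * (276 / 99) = -322 / 891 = -0.36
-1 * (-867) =867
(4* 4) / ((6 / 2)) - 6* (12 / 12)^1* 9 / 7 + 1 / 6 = -31 / 14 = -2.21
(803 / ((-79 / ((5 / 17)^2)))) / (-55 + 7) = 20075 / 1095888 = 0.02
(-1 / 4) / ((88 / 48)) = -3 / 22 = -0.14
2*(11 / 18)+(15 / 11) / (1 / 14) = 2011 / 99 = 20.31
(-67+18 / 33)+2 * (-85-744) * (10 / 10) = -18969 / 11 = -1724.45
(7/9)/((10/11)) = 77/90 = 0.86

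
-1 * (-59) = 59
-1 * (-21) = 21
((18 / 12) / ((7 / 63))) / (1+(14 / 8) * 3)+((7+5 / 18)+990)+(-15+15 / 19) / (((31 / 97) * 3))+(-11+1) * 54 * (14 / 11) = 297.34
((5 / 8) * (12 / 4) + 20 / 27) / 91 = 565 / 19656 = 0.03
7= 7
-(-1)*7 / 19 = 7 / 19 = 0.37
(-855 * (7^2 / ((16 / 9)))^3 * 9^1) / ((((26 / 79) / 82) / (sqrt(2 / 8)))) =-2137643805246705 / 106496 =-20072526716.93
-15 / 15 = -1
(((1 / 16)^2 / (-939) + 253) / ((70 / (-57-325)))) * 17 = -197473289297 / 8413440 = -23471.17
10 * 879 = 8790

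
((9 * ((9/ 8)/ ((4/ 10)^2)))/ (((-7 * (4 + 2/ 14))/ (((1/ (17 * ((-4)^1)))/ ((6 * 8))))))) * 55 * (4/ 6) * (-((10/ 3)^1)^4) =-859375/ 283968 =-3.03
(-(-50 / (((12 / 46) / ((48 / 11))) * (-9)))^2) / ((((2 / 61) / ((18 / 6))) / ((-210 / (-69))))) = -2404897.46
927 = 927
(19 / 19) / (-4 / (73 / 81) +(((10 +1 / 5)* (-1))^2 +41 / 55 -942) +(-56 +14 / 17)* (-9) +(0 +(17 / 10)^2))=-1365100 / 467102637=-0.00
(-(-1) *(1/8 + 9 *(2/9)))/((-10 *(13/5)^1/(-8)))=17/26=0.65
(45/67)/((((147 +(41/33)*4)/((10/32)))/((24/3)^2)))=5940/67201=0.09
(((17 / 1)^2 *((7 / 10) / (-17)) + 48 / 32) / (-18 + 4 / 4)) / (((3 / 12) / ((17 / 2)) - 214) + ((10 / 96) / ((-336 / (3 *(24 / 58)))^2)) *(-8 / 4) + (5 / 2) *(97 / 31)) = -8502900224 / 2865245325925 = -0.00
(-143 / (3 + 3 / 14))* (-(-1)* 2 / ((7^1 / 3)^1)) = -572 / 15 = -38.13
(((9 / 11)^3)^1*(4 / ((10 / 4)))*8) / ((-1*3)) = -15552 / 6655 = -2.34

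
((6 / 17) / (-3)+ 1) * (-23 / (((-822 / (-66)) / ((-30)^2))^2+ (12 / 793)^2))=-21263554219050000 / 440577216977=-48262.95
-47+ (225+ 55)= 233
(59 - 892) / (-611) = 833 / 611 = 1.36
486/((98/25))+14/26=79318/637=124.52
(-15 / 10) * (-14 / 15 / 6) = 7 / 30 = 0.23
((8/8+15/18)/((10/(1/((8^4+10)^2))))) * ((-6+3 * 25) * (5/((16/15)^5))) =0.00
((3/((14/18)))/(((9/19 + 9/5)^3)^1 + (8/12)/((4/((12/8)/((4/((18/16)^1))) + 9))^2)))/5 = 5618892800/112555427873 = 0.05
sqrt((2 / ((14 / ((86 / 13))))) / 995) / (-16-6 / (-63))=-0.00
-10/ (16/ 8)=-5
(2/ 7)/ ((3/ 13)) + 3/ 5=193/ 105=1.84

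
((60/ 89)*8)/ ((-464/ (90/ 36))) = -75/ 2581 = -0.03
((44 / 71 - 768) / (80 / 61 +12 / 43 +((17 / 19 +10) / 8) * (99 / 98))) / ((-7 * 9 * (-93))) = -304115740096 / 6887544789177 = -0.04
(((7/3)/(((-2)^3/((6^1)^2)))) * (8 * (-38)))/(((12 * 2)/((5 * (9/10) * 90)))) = 53865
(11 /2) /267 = 11 /534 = 0.02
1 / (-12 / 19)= -1.58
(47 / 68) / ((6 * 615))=47 / 250920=0.00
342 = 342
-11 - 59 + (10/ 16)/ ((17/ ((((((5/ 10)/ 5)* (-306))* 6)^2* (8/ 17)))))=2566/ 5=513.20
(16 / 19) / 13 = 16 / 247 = 0.06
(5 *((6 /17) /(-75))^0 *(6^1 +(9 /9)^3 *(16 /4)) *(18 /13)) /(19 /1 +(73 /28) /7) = 176400 /49361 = 3.57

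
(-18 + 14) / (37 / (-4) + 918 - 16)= -16 / 3571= -0.00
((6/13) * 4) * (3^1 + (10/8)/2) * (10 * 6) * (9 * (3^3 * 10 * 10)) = 126846000/13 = 9757384.62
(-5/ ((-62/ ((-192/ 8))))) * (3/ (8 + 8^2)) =-5/ 62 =-0.08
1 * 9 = 9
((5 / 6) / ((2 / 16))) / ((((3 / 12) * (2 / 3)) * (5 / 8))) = 64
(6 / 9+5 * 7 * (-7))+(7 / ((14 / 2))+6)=-712 / 3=-237.33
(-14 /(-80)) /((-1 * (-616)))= 1 /3520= 0.00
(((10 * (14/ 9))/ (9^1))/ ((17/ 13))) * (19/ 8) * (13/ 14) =16055/ 5508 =2.91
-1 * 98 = -98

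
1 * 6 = 6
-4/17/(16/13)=-13/68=-0.19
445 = 445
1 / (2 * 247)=1 / 494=0.00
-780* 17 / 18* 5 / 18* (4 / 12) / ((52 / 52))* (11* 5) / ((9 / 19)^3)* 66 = -45854129750 / 19683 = -2329631.14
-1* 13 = -13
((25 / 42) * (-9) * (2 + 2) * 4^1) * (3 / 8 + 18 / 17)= -14625 / 119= -122.90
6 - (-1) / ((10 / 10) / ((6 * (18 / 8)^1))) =39 / 2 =19.50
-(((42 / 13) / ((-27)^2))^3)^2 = -7529536 / 993797169414640645041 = -0.00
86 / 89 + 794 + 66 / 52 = 1842489 / 2314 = 796.24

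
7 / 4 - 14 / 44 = 1.43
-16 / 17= -0.94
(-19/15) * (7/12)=-133/180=-0.74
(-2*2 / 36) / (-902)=1 / 8118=0.00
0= 0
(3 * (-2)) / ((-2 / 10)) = 30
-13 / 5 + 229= 1132 / 5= 226.40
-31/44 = -0.70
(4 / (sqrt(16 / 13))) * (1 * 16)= 16 * sqrt(13)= 57.69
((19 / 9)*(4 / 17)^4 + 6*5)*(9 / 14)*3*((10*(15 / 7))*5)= 25374975750 / 4092529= 6200.32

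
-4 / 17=-0.24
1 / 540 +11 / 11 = 541 / 540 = 1.00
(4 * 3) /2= 6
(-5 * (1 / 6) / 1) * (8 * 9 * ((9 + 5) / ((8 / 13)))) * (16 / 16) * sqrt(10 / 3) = -455 * sqrt(30) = -2492.14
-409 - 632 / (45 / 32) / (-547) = -10047311 / 24615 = -408.18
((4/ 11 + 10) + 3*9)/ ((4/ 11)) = 411/ 4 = 102.75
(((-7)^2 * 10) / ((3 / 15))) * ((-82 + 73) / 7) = -3150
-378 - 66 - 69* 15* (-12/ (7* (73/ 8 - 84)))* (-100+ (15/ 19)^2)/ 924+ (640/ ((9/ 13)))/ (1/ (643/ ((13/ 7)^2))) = 334886728045396/ 1948097151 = 171904.53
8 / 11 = 0.73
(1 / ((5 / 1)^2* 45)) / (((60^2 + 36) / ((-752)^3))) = -106314752 / 1022625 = -103.96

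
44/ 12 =11/ 3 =3.67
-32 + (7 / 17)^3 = -156873 / 4913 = -31.93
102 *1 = 102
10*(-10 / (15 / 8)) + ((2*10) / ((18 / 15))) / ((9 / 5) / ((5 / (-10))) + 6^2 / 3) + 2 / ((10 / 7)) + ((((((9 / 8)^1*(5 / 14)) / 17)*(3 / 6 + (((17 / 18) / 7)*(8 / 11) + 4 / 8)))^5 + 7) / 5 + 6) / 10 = -1499847904362307166268469589291 / 30479010243043171153320345600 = -49.21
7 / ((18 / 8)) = 28 / 9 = 3.11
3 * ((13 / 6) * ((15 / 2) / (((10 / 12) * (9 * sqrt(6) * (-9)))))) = -13 * sqrt(6) / 108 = -0.29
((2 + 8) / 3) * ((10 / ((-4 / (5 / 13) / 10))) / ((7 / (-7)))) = 1250 / 39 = 32.05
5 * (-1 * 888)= -4440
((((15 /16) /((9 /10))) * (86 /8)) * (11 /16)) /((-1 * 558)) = -11825 /857088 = -0.01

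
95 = 95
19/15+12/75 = 107/75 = 1.43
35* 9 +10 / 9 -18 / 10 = 314.31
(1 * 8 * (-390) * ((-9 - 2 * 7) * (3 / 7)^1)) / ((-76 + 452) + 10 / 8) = 287040 / 3521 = 81.52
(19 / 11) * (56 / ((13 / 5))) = 5320 / 143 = 37.20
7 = 7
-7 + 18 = 11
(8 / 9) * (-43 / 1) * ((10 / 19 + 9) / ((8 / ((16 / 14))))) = -62264 / 1197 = -52.02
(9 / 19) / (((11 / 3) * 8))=27 / 1672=0.02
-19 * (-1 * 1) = 19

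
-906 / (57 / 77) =-23254 / 19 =-1223.89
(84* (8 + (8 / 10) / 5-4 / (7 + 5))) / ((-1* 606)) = -1.08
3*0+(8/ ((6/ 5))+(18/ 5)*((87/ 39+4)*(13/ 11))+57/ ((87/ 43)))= 293551/ 4785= 61.35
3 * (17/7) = 51/7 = 7.29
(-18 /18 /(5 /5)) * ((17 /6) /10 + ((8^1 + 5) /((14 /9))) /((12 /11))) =-6673 /840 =-7.94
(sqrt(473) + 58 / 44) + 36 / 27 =175 / 66 + sqrt(473) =24.40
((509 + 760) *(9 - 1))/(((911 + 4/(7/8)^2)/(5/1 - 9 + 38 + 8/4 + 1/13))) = 77767704/194545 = 399.74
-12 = -12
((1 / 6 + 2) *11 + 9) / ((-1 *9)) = -197 / 54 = -3.65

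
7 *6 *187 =7854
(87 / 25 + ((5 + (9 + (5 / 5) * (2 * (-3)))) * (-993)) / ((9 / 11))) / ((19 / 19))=-727939 / 75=-9705.85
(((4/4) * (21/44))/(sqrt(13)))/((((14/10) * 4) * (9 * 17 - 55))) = 15 * sqrt(13)/224224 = 0.00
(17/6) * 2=17/3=5.67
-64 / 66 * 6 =-64 / 11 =-5.82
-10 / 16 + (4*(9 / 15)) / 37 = -829 / 1480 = -0.56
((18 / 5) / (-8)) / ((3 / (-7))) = 21 / 20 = 1.05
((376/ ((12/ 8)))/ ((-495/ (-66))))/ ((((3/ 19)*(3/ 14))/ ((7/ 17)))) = 2800448/ 6885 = 406.75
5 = 5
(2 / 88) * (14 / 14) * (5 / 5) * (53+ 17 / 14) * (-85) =-5865 / 56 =-104.73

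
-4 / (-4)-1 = 0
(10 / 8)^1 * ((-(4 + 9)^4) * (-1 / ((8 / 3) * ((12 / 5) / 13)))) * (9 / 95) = 16708185 / 2432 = 6870.14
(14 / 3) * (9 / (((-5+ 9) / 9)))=94.50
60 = 60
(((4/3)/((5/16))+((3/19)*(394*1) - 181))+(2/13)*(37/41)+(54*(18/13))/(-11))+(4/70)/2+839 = 8396434897/11696685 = 717.85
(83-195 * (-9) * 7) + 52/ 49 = 606084/ 49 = 12369.06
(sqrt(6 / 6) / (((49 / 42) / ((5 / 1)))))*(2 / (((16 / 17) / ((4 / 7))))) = 255 / 49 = 5.20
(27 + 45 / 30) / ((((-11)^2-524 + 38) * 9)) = -19 / 2190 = -0.01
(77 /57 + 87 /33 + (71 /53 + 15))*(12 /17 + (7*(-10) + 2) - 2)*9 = -125639652 /9911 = -12676.79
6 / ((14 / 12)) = 36 / 7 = 5.14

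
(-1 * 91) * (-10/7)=130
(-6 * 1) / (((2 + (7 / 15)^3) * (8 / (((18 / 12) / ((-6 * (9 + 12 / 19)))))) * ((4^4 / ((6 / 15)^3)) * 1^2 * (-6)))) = -171 / 443057152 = -0.00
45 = 45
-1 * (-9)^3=729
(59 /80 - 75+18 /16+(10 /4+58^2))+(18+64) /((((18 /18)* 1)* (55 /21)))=2925711 /880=3324.67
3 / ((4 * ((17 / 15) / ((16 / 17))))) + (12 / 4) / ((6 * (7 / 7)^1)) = 649 / 578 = 1.12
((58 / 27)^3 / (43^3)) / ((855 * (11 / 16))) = 3121792 / 14718225722805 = 0.00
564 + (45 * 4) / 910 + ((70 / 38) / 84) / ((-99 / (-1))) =1158892079 / 2054052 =564.20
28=28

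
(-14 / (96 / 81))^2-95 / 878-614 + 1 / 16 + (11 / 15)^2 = -11985064961 / 25286400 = -473.97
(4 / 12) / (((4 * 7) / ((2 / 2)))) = 1 / 84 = 0.01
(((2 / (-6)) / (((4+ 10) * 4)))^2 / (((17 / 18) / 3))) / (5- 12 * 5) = -3 / 1466080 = -0.00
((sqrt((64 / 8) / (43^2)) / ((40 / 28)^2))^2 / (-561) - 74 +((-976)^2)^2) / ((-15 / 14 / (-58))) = 477677834808063127110194 / 9724584375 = 49120642732668.27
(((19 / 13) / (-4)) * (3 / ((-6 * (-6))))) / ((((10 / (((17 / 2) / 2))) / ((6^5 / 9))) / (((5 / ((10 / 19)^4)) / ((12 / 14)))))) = -883967343 / 1040000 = -849.97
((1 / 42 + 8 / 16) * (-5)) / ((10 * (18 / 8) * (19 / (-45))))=0.28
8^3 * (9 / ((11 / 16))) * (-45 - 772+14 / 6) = -60063744 / 11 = -5460340.36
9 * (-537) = -4833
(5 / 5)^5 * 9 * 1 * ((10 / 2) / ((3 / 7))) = 105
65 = 65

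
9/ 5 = 1.80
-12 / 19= -0.63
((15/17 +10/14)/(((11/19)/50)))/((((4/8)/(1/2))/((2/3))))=361000/3927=91.93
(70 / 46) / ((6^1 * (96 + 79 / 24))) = 140 / 54809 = 0.00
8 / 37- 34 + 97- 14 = 49.22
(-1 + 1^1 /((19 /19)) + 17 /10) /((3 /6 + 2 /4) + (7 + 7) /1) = 17 /150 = 0.11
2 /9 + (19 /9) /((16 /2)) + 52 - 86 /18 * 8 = 1027 /72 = 14.26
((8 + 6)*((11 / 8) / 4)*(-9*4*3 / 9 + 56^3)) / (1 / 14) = 23662639 / 2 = 11831319.50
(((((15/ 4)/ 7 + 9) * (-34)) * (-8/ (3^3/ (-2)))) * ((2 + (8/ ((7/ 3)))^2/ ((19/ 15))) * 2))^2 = 18788036.20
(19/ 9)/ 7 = 0.30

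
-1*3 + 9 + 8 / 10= 34 / 5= 6.80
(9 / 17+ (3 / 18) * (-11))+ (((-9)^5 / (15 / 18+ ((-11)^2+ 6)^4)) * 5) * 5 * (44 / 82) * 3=-8571040071703 / 6527549352882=-1.31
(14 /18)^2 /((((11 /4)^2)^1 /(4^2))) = 12544 /9801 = 1.28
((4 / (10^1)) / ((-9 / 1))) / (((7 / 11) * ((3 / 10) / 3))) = -44 / 63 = -0.70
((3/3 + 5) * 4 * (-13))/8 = -39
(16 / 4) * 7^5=67228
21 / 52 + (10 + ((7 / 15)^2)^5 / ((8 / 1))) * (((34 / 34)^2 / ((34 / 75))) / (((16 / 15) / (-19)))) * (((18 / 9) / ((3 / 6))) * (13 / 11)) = -148098653063024539 / 79748955000000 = -1857.06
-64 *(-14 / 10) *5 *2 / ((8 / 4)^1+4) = 448 / 3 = 149.33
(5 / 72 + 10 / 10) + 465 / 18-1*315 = -20743 / 72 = -288.10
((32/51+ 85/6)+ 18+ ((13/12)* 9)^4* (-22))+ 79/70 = -198777.41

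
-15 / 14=-1.07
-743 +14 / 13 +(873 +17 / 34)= 3421 / 26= 131.58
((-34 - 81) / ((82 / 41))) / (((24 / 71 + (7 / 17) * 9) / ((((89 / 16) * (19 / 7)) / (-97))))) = 234719255 / 106054368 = 2.21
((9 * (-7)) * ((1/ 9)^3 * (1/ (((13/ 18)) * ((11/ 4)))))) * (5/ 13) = -280/ 16731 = -0.02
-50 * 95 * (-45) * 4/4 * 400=85500000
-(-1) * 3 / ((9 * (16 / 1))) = 0.02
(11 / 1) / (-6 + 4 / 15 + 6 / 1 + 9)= 165 / 139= 1.19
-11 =-11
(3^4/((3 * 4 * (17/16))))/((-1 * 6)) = -18/17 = -1.06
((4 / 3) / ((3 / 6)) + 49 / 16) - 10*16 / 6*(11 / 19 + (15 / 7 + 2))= -120.19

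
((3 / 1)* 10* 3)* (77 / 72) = 385 / 4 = 96.25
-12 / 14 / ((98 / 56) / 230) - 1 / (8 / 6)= -22227 / 196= -113.40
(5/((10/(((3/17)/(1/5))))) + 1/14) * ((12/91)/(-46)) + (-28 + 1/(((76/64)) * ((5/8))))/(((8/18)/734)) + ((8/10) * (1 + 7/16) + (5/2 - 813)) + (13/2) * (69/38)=-212073832645/4732273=-44814.37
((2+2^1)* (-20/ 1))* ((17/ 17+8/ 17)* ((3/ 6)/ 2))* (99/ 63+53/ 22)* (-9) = 1379250/ 1309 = 1053.67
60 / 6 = 10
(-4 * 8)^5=-33554432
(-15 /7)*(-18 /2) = 135 /7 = 19.29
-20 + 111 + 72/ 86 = 3949/ 43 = 91.84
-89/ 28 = -3.18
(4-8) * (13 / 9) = -52 / 9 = -5.78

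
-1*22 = -22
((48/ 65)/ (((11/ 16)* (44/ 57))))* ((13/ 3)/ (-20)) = -912/ 3025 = -0.30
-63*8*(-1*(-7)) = -3528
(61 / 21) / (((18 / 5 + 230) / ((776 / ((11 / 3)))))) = 29585 / 11242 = 2.63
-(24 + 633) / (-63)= 73 / 7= 10.43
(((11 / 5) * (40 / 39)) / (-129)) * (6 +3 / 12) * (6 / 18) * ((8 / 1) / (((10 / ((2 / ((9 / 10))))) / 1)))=-8800 / 135837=-0.06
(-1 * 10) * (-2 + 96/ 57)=60/ 19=3.16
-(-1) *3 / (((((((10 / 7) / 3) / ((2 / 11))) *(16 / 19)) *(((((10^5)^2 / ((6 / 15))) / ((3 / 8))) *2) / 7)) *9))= 2793 / 352000000000000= 0.00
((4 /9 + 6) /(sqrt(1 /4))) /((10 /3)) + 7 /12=89 /20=4.45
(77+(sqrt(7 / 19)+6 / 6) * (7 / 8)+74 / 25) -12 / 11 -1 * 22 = 7 * sqrt(133) / 152+127037 / 2200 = 58.28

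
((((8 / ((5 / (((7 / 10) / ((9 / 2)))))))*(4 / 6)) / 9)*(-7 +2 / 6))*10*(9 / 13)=-896 / 1053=-0.85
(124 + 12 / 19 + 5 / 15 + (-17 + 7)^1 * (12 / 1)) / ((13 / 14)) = 3962 / 741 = 5.35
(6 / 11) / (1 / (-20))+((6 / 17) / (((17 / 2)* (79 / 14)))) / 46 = -63012636 / 5776243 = -10.91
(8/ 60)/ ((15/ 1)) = 2/ 225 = 0.01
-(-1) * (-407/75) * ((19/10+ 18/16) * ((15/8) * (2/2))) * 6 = -147741/800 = -184.68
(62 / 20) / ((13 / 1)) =31 / 130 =0.24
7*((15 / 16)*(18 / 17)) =945 / 136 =6.95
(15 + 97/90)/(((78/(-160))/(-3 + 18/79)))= 845048/9243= 91.43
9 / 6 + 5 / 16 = 29 / 16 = 1.81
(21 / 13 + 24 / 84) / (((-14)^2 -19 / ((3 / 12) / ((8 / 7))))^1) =173 / 9932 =0.02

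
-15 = -15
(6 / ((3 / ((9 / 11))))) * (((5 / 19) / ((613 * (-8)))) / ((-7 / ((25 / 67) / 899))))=1125 / 216072395308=0.00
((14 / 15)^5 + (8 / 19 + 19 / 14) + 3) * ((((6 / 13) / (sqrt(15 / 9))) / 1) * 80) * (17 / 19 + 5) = 924.97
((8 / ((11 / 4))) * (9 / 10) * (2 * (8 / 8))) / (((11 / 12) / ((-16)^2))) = 884736 / 605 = 1462.37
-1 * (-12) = 12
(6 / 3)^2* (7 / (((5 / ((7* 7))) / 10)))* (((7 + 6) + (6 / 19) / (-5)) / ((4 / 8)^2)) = 13489504 / 95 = 141994.78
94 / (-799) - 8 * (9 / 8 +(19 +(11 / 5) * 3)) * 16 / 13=-290898 / 1105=-263.26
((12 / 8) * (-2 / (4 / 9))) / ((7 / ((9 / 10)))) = -0.87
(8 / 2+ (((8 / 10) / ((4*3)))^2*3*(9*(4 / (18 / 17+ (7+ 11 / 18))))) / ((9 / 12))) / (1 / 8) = 2161568 / 66325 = 32.59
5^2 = 25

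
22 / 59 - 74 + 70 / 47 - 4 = -211130 / 2773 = -76.14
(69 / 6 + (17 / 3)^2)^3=82945.24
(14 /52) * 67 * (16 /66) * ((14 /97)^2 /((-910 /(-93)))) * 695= 113171576 /17491331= 6.47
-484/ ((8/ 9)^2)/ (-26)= 9801/ 416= 23.56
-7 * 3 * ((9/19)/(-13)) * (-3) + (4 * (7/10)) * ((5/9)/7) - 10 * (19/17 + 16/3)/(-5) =10.83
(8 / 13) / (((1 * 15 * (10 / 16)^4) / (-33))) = -8.87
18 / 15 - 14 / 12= 1 / 30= 0.03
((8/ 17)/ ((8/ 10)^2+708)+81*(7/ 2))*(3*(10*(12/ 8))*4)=3842210790/ 75293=51030.12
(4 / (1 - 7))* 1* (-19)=38 / 3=12.67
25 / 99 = 0.25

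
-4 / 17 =-0.24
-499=-499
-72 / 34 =-36 / 17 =-2.12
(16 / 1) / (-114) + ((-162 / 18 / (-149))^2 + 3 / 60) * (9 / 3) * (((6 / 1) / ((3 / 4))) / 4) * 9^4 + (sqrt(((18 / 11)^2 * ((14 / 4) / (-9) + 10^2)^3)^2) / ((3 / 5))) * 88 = 388165361.42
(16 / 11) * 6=96 / 11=8.73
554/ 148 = 277/ 74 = 3.74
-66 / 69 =-22 / 23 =-0.96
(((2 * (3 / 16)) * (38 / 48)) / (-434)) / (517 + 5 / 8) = -19 / 14377552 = -0.00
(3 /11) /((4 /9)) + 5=5.61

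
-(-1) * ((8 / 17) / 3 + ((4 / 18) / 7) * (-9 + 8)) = 134 / 1071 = 0.13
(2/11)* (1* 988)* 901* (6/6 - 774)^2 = 1063826290904/11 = 96711480991.27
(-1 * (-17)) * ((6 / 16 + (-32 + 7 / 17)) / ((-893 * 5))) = 849 / 7144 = 0.12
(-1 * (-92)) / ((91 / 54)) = 4968 / 91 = 54.59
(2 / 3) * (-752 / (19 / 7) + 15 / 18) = -31489 / 171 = -184.15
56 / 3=18.67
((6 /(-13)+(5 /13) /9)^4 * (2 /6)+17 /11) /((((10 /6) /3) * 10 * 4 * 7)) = 4810118791 /480964383900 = 0.01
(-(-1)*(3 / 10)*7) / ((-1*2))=-21 / 20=-1.05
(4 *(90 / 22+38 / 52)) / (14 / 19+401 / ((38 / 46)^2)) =995638 / 30372485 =0.03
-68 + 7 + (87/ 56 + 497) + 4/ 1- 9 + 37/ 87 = 2109473/ 4872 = 432.98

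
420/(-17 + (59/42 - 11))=-17640/1117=-15.79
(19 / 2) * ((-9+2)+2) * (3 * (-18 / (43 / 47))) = 120555 / 43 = 2803.60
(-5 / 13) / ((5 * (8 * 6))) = -1 / 624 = -0.00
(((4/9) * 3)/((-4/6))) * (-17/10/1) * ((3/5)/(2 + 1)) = 17/25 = 0.68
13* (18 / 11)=234 / 11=21.27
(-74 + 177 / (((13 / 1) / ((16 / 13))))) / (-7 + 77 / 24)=33168 / 2197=15.10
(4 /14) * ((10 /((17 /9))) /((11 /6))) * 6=4.95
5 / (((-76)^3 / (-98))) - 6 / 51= -434811 / 3731296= -0.12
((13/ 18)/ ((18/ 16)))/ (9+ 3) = 13/ 243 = 0.05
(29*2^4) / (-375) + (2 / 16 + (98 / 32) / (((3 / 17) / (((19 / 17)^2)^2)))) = 765426763 / 29478000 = 25.97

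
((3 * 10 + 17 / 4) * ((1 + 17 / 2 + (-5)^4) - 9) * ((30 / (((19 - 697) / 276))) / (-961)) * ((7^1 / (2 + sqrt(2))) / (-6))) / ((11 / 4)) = -137966535 / 1194523 + 137966535 * sqrt(2) / 2389046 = -33.83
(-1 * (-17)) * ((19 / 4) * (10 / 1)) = 1615 / 2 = 807.50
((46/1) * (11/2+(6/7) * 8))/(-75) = -3979/525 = -7.58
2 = 2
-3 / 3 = -1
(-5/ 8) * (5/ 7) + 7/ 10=71/ 280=0.25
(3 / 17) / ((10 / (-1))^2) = 3 / 1700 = 0.00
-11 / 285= -0.04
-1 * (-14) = 14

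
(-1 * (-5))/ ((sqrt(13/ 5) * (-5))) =-sqrt(65)/ 13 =-0.62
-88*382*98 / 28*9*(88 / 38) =-46591776 / 19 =-2452198.74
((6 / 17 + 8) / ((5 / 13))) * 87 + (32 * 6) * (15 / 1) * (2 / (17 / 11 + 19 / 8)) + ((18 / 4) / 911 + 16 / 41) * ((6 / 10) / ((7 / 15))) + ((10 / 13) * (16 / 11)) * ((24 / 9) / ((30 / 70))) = 4428794420443553 / 1315696071690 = 3366.12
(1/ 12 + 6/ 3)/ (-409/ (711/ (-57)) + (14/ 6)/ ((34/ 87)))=1343/ 24986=0.05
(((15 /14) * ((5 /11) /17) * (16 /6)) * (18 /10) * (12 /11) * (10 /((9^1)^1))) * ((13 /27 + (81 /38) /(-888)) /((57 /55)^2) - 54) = -2642106302050 /295991934777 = -8.93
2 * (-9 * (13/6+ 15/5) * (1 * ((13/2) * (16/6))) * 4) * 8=-51584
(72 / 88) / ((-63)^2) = 1 / 4851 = 0.00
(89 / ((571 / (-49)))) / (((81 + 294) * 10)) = -0.00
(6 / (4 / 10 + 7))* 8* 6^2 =8640 / 37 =233.51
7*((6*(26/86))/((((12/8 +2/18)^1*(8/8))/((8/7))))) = 9.01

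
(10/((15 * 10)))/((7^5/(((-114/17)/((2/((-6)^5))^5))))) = 33760967035541520384/1428595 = 23632286992143.69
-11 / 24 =-0.46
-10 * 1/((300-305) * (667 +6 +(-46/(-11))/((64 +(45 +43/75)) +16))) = 51799/17431226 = 0.00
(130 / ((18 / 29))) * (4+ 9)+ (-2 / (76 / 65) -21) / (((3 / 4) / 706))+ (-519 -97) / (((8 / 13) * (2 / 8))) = -22659.40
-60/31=-1.94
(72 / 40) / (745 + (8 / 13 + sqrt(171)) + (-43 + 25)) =122967 / 49690990 - 507 * sqrt(19) / 49690990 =0.00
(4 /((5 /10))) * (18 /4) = 36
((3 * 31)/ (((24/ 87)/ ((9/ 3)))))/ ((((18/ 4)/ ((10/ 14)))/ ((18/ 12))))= 240.80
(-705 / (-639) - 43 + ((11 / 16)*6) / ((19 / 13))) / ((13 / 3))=-1265071 / 140296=-9.02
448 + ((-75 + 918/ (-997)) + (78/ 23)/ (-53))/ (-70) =449.09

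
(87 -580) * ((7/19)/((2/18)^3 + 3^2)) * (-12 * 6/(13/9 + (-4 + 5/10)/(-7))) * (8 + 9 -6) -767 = 136630103/18335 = 7451.87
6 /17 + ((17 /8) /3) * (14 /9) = 2671 /1836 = 1.45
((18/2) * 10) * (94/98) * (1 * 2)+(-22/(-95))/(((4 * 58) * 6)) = 559375739/3239880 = 172.65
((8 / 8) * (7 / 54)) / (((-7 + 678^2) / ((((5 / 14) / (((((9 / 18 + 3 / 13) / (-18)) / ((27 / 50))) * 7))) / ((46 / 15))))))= -351 / 5624607772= -0.00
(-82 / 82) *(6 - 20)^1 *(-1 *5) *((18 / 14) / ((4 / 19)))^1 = -855 / 2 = -427.50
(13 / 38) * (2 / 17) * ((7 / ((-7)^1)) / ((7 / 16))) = -208 / 2261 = -0.09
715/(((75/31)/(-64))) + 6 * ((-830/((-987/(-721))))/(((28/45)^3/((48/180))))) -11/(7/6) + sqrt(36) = -22944.54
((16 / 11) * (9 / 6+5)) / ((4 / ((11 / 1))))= 26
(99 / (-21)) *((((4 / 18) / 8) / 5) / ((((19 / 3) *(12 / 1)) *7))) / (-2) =11 / 446880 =0.00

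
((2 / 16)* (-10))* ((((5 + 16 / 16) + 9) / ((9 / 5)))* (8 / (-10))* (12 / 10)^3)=72 / 5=14.40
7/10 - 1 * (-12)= 127/10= 12.70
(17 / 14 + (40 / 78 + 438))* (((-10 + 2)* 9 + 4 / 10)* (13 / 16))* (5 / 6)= -42976289 / 2016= -21317.60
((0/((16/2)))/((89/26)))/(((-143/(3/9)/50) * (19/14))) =0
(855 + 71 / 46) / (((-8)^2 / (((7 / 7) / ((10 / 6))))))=118203 / 14720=8.03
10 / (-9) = -10 / 9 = -1.11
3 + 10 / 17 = 61 / 17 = 3.59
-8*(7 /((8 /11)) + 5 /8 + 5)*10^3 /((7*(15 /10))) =-244000 /21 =-11619.05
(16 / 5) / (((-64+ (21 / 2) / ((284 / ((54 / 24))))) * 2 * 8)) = -2272 / 726095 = -0.00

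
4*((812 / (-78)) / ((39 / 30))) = -16240 / 507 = -32.03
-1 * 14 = -14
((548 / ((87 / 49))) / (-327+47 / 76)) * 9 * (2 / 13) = -12244512 / 9351485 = -1.31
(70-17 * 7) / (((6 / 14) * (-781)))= 343 / 2343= 0.15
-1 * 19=-19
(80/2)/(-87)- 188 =-16396/87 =-188.46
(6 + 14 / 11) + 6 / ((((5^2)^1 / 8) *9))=6176 / 825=7.49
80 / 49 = 1.63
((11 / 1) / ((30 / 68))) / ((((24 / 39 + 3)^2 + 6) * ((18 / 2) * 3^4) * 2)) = 2873 / 3203955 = 0.00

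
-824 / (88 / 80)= -8240 / 11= -749.09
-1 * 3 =-3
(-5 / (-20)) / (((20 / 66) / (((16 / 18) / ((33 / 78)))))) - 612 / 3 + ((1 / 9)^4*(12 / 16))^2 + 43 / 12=-76023697927 / 382637520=-198.68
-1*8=-8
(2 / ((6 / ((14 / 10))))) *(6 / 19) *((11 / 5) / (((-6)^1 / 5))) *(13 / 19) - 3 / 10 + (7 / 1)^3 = 3709439 / 10830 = 342.52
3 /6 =1 /2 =0.50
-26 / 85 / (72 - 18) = -13 / 2295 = -0.01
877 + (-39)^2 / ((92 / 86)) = 105745 / 46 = 2298.80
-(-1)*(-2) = -2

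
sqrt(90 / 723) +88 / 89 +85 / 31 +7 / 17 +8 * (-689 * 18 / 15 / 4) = -386822534 / 234515 +sqrt(7230) / 241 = -1649.10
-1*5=-5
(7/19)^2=0.14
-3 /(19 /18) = -54 /19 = -2.84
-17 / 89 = -0.19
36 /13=2.77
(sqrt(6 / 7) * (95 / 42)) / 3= 95 * sqrt(42) / 882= 0.70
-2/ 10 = -1/ 5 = -0.20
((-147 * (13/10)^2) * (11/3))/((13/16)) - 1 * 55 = -29403/25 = -1176.12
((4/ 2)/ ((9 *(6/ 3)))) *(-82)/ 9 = -82/ 81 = -1.01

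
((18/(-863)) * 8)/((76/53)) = -1908/16397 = -0.12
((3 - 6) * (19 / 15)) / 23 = -19 / 115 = -0.17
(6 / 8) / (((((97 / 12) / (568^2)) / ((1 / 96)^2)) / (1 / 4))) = 5041 / 6208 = 0.81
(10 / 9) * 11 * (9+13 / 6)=3685 / 27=136.48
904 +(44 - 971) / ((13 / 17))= -4007 / 13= -308.23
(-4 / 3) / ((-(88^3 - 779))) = 4 / 2042079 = 0.00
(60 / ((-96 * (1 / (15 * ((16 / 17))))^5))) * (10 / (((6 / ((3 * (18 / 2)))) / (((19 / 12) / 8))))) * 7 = -31026240000000 / 1419857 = -21851665.34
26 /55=0.47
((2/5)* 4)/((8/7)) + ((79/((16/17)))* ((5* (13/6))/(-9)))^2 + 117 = 38544010757/3732480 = 10326.65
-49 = -49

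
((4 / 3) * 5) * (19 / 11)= 380 / 33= 11.52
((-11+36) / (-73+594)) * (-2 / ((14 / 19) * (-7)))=0.02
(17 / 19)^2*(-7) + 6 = 143 / 361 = 0.40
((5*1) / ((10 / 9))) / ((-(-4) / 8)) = 9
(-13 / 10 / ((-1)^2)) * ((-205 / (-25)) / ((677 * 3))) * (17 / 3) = -9061 / 304650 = -0.03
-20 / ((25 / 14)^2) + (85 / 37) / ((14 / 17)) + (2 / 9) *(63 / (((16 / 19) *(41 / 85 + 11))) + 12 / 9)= -11863878571 / 6825168000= -1.74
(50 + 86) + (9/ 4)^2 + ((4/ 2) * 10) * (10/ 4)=3057/ 16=191.06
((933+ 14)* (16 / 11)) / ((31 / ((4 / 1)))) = 60608 / 341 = 177.74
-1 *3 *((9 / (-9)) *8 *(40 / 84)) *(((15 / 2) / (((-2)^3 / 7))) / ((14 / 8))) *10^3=-300000 / 7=-42857.14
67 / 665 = 0.10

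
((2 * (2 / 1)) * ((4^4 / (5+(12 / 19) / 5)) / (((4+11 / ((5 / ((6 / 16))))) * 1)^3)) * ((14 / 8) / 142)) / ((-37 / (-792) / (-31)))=-133751439360000 / 9197312883893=-14.54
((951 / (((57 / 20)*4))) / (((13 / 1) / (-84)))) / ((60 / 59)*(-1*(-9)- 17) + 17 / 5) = 39276300 / 345059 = 113.82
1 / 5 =0.20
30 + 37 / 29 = 907 / 29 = 31.28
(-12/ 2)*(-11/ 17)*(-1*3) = -11.65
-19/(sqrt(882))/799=-19 * sqrt(2)/33558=-0.00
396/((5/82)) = 32472/5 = 6494.40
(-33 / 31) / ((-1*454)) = 33 / 14074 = 0.00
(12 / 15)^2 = 16 / 25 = 0.64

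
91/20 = 4.55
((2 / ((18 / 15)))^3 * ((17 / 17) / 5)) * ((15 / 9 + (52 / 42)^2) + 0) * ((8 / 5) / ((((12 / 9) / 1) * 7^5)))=14110 / 66706983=0.00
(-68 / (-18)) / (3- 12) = -34 / 81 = -0.42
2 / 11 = 0.18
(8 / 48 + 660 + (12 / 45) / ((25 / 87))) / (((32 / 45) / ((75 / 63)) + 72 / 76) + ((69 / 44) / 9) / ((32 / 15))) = 6632101696 / 16315823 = 406.48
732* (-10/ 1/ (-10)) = 732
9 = 9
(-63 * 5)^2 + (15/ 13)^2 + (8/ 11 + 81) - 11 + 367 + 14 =185301511/ 1859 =99678.06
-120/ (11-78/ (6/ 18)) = 120/ 223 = 0.54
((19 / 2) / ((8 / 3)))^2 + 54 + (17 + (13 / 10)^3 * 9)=3310861 / 32000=103.46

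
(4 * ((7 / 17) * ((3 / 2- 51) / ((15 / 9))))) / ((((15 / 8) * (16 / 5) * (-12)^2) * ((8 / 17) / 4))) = -77 / 160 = -0.48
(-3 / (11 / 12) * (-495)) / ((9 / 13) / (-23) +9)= 26910 / 149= 180.60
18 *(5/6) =15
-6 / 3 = -2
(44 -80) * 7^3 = -12348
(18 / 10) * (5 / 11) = 9 / 11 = 0.82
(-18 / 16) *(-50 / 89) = 225 / 356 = 0.63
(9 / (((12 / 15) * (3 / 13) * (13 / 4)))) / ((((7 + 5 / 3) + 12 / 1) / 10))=225 / 31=7.26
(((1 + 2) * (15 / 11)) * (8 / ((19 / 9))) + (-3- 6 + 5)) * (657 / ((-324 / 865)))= -20175.52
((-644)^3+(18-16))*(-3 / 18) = 44514997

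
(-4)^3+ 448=384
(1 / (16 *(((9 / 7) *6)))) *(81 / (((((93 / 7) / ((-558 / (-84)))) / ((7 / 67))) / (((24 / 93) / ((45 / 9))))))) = 147 / 83080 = 0.00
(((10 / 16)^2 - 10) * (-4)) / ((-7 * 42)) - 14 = -22157 / 1568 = -14.13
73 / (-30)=-73 / 30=-2.43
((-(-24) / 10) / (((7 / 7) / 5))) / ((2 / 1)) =6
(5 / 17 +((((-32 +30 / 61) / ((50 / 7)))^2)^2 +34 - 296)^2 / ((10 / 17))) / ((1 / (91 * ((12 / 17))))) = 62779653747789366503094323537170614 / 42269449963542334747314453125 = 1485225.23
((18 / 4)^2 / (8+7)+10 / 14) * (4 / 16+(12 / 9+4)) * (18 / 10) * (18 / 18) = 58089 / 2800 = 20.75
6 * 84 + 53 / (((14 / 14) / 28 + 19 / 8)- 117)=3231200 / 6417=503.54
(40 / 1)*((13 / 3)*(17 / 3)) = 8840 / 9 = 982.22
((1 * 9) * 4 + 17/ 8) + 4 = 337/ 8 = 42.12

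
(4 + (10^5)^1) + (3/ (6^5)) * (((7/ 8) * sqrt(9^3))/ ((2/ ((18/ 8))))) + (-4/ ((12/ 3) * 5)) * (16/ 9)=9216336817/ 92160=100003.65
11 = 11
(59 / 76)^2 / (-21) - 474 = -57497785 / 121296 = -474.03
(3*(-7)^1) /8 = -21 /8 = -2.62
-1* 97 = -97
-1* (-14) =14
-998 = -998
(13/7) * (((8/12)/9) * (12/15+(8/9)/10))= 208/1701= 0.12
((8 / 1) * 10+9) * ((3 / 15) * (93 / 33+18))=20381 / 55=370.56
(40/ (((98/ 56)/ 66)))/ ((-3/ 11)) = -38720/ 7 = -5531.43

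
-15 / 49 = -0.31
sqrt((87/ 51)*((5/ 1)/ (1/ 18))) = 3*sqrt(4930)/ 17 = 12.39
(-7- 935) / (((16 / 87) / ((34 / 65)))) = -696609 / 260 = -2679.27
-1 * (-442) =442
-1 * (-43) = 43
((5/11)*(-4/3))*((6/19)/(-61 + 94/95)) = 0.00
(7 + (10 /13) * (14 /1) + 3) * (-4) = -83.08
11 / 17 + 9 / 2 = 175 / 34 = 5.15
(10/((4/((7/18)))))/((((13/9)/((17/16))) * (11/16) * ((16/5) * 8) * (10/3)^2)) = 1071/292864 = 0.00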